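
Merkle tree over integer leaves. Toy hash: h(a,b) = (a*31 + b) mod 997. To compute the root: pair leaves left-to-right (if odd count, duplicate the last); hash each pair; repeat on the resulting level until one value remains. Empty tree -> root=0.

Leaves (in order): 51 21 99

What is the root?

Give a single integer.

L0: [51, 21, 99]
L1: h(51,21)=(51*31+21)%997=605 h(99,99)=(99*31+99)%997=177 -> [605, 177]
L2: h(605,177)=(605*31+177)%997=986 -> [986]

Answer: 986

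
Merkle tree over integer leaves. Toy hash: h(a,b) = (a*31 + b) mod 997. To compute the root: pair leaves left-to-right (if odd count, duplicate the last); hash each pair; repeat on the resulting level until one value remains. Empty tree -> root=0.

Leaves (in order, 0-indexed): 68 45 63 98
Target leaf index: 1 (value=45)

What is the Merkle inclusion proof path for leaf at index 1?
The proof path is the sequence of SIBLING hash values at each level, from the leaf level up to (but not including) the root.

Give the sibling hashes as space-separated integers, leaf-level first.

Answer: 68 57

Derivation:
L0 (leaves): [68, 45, 63, 98], target index=1
L1: h(68,45)=(68*31+45)%997=159 [pair 0] h(63,98)=(63*31+98)%997=57 [pair 1] -> [159, 57]
  Sibling for proof at L0: 68
L2: h(159,57)=(159*31+57)%997=1 [pair 0] -> [1]
  Sibling for proof at L1: 57
Root: 1
Proof path (sibling hashes from leaf to root): [68, 57]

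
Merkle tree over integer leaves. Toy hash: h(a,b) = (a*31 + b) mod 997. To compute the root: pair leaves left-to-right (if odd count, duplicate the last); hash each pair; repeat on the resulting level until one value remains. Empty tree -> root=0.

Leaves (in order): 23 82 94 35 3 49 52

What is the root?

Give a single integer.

L0: [23, 82, 94, 35, 3, 49, 52]
L1: h(23,82)=(23*31+82)%997=795 h(94,35)=(94*31+35)%997=955 h(3,49)=(3*31+49)%997=142 h(52,52)=(52*31+52)%997=667 -> [795, 955, 142, 667]
L2: h(795,955)=(795*31+955)%997=675 h(142,667)=(142*31+667)%997=84 -> [675, 84]
L3: h(675,84)=(675*31+84)%997=72 -> [72]

Answer: 72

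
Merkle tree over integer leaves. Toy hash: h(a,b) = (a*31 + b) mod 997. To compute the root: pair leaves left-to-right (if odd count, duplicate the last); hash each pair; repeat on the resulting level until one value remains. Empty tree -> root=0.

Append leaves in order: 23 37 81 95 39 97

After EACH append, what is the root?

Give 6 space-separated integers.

Answer: 23 750 917 931 4 863

Derivation:
After append 23 (leaves=[23]):
  L0: [23]
  root=23
After append 37 (leaves=[23, 37]):
  L0: [23, 37]
  L1: h(23,37)=(23*31+37)%997=750 -> [750]
  root=750
After append 81 (leaves=[23, 37, 81]):
  L0: [23, 37, 81]
  L1: h(23,37)=(23*31+37)%997=750 h(81,81)=(81*31+81)%997=598 -> [750, 598]
  L2: h(750,598)=(750*31+598)%997=917 -> [917]
  root=917
After append 95 (leaves=[23, 37, 81, 95]):
  L0: [23, 37, 81, 95]
  L1: h(23,37)=(23*31+37)%997=750 h(81,95)=(81*31+95)%997=612 -> [750, 612]
  L2: h(750,612)=(750*31+612)%997=931 -> [931]
  root=931
After append 39 (leaves=[23, 37, 81, 95, 39]):
  L0: [23, 37, 81, 95, 39]
  L1: h(23,37)=(23*31+37)%997=750 h(81,95)=(81*31+95)%997=612 h(39,39)=(39*31+39)%997=251 -> [750, 612, 251]
  L2: h(750,612)=(750*31+612)%997=931 h(251,251)=(251*31+251)%997=56 -> [931, 56]
  L3: h(931,56)=(931*31+56)%997=4 -> [4]
  root=4
After append 97 (leaves=[23, 37, 81, 95, 39, 97]):
  L0: [23, 37, 81, 95, 39, 97]
  L1: h(23,37)=(23*31+37)%997=750 h(81,95)=(81*31+95)%997=612 h(39,97)=(39*31+97)%997=309 -> [750, 612, 309]
  L2: h(750,612)=(750*31+612)%997=931 h(309,309)=(309*31+309)%997=915 -> [931, 915]
  L3: h(931,915)=(931*31+915)%997=863 -> [863]
  root=863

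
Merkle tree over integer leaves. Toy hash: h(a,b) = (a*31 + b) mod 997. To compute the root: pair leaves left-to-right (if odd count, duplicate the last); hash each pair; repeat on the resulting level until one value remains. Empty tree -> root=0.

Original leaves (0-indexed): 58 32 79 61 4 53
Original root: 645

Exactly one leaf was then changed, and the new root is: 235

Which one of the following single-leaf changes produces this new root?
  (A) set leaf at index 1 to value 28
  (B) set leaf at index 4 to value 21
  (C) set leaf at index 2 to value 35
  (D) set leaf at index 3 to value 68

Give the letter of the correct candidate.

Original leaves: [58, 32, 79, 61, 4, 53]
Target new root: 235
Try each candidate change and compute the resulting root:
Candidate A: set leaf[1] = 28 -> leaves = [58, 28, 79, 61, 4, 53]
  L0: [58, 28, 79, 61, 4, 53]
  L1: h(58,28)=(58*31+28)%997=829 h(79,61)=(79*31+61)%997=516 h(4,53)=(4*31+53)%997=177 -> [829, 516, 177]
  L2: h(829,516)=(829*31+516)%997=293 h(177,177)=(177*31+177)%997=679 -> [293, 679]
  L3: h(293,679)=(293*31+679)%997=789 -> [789]
  root = 789 != target 235
Candidate B: set leaf[4] = 21 -> leaves = [58, 32, 79, 61, 21, 53]
  L0: [58, 32, 79, 61, 21, 53]
  L1: h(58,32)=(58*31+32)%997=833 h(79,61)=(79*31+61)%997=516 h(21,53)=(21*31+53)%997=704 -> [833, 516, 704]
  L2: h(833,516)=(833*31+516)%997=417 h(704,704)=(704*31+704)%997=594 -> [417, 594]
  L3: h(417,594)=(417*31+594)%997=560 -> [560]
  root = 560 != target 235
Candidate C: set leaf[2] = 35 -> leaves = [58, 32, 35, 61, 4, 53]
  L0: [58, 32, 35, 61, 4, 53]
  L1: h(58,32)=(58*31+32)%997=833 h(35,61)=(35*31+61)%997=149 h(4,53)=(4*31+53)%997=177 -> [833, 149, 177]
  L2: h(833,149)=(833*31+149)%997=50 h(177,177)=(177*31+177)%997=679 -> [50, 679]
  L3: h(50,679)=(50*31+679)%997=235 -> [235]
  root = 235 == target 235  ** MATCH **
Candidate D: set leaf[3] = 68 -> leaves = [58, 32, 79, 68, 4, 53]
  L0: [58, 32, 79, 68, 4, 53]
  L1: h(58,32)=(58*31+32)%997=833 h(79,68)=(79*31+68)%997=523 h(4,53)=(4*31+53)%997=177 -> [833, 523, 177]
  L2: h(833,523)=(833*31+523)%997=424 h(177,177)=(177*31+177)%997=679 -> [424, 679]
  L3: h(424,679)=(424*31+679)%997=862 -> [862]
  root = 862 != target 235
Candidate C produces the target root.

Answer: C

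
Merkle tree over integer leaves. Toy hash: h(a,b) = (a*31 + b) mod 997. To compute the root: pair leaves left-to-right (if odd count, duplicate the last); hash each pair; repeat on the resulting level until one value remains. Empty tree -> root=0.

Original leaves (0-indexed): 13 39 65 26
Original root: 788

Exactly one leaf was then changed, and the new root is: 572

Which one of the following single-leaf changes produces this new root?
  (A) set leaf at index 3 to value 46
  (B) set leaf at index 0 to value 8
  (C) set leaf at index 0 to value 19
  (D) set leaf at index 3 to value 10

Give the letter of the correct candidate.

Answer: C

Derivation:
Original leaves: [13, 39, 65, 26]
Target new root: 572
Try each candidate change and compute the resulting root:
Candidate A: set leaf[3] = 46 -> leaves = [13, 39, 65, 46]
  L0: [13, 39, 65, 46]
  L1: h(13,39)=(13*31+39)%997=442 h(65,46)=(65*31+46)%997=67 -> [442, 67]
  L2: h(442,67)=(442*31+67)%997=808 -> [808]
  root = 808 != target 572
Candidate B: set leaf[0] = 8 -> leaves = [8, 39, 65, 26]
  L0: [8, 39, 65, 26]
  L1: h(8,39)=(8*31+39)%997=287 h(65,26)=(65*31+26)%997=47 -> [287, 47]
  L2: h(287,47)=(287*31+47)%997=968 -> [968]
  root = 968 != target 572
Candidate C: set leaf[0] = 19 -> leaves = [19, 39, 65, 26]
  L0: [19, 39, 65, 26]
  L1: h(19,39)=(19*31+39)%997=628 h(65,26)=(65*31+26)%997=47 -> [628, 47]
  L2: h(628,47)=(628*31+47)%997=572 -> [572]
  root = 572 == target 572  ** MATCH **
Candidate D: set leaf[3] = 10 -> leaves = [13, 39, 65, 10]
  L0: [13, 39, 65, 10]
  L1: h(13,39)=(13*31+39)%997=442 h(65,10)=(65*31+10)%997=31 -> [442, 31]
  L2: h(442,31)=(442*31+31)%997=772 -> [772]
  root = 772 != target 572
Candidate C produces the target root.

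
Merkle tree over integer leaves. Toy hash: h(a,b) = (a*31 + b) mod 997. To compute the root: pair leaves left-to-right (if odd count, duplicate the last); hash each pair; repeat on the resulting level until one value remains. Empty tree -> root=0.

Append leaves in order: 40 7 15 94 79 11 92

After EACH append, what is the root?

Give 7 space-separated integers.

After append 40 (leaves=[40]):
  L0: [40]
  root=40
After append 7 (leaves=[40, 7]):
  L0: [40, 7]
  L1: h(40,7)=(40*31+7)%997=250 -> [250]
  root=250
After append 15 (leaves=[40, 7, 15]):
  L0: [40, 7, 15]
  L1: h(40,7)=(40*31+7)%997=250 h(15,15)=(15*31+15)%997=480 -> [250, 480]
  L2: h(250,480)=(250*31+480)%997=254 -> [254]
  root=254
After append 94 (leaves=[40, 7, 15, 94]):
  L0: [40, 7, 15, 94]
  L1: h(40,7)=(40*31+7)%997=250 h(15,94)=(15*31+94)%997=559 -> [250, 559]
  L2: h(250,559)=(250*31+559)%997=333 -> [333]
  root=333
After append 79 (leaves=[40, 7, 15, 94, 79]):
  L0: [40, 7, 15, 94, 79]
  L1: h(40,7)=(40*31+7)%997=250 h(15,94)=(15*31+94)%997=559 h(79,79)=(79*31+79)%997=534 -> [250, 559, 534]
  L2: h(250,559)=(250*31+559)%997=333 h(534,534)=(534*31+534)%997=139 -> [333, 139]
  L3: h(333,139)=(333*31+139)%997=492 -> [492]
  root=492
After append 11 (leaves=[40, 7, 15, 94, 79, 11]):
  L0: [40, 7, 15, 94, 79, 11]
  L1: h(40,7)=(40*31+7)%997=250 h(15,94)=(15*31+94)%997=559 h(79,11)=(79*31+11)%997=466 -> [250, 559, 466]
  L2: h(250,559)=(250*31+559)%997=333 h(466,466)=(466*31+466)%997=954 -> [333, 954]
  L3: h(333,954)=(333*31+954)%997=310 -> [310]
  root=310
After append 92 (leaves=[40, 7, 15, 94, 79, 11, 92]):
  L0: [40, 7, 15, 94, 79, 11, 92]
  L1: h(40,7)=(40*31+7)%997=250 h(15,94)=(15*31+94)%997=559 h(79,11)=(79*31+11)%997=466 h(92,92)=(92*31+92)%997=950 -> [250, 559, 466, 950]
  L2: h(250,559)=(250*31+559)%997=333 h(466,950)=(466*31+950)%997=441 -> [333, 441]
  L3: h(333,441)=(333*31+441)%997=794 -> [794]
  root=794

Answer: 40 250 254 333 492 310 794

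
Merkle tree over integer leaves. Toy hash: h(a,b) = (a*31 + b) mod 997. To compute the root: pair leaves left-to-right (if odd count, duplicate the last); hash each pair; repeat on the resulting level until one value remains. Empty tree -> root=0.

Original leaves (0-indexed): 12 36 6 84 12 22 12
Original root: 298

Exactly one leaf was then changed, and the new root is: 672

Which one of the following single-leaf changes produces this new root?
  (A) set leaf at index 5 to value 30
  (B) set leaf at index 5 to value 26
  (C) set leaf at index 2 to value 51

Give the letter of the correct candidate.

Original leaves: [12, 36, 6, 84, 12, 22, 12]
Target new root: 672
Try each candidate change and compute the resulting root:
Candidate A: set leaf[5] = 30 -> leaves = [12, 36, 6, 84, 12, 30, 12]
  L0: [12, 36, 6, 84, 12, 30, 12]
  L1: h(12,36)=(12*31+36)%997=408 h(6,84)=(6*31+84)%997=270 h(12,30)=(12*31+30)%997=402 h(12,12)=(12*31+12)%997=384 -> [408, 270, 402, 384]
  L2: h(408,270)=(408*31+270)%997=954 h(402,384)=(402*31+384)%997=882 -> [954, 882]
  L3: h(954,882)=(954*31+882)%997=546 -> [546]
  root = 546 != target 672
Candidate B: set leaf[5] = 26 -> leaves = [12, 36, 6, 84, 12, 26, 12]
  L0: [12, 36, 6, 84, 12, 26, 12]
  L1: h(12,36)=(12*31+36)%997=408 h(6,84)=(6*31+84)%997=270 h(12,26)=(12*31+26)%997=398 h(12,12)=(12*31+12)%997=384 -> [408, 270, 398, 384]
  L2: h(408,270)=(408*31+270)%997=954 h(398,384)=(398*31+384)%997=758 -> [954, 758]
  L3: h(954,758)=(954*31+758)%997=422 -> [422]
  root = 422 != target 672
Candidate C: set leaf[2] = 51 -> leaves = [12, 36, 51, 84, 12, 22, 12]
  L0: [12, 36, 51, 84, 12, 22, 12]
  L1: h(12,36)=(12*31+36)%997=408 h(51,84)=(51*31+84)%997=668 h(12,22)=(12*31+22)%997=394 h(12,12)=(12*31+12)%997=384 -> [408, 668, 394, 384]
  L2: h(408,668)=(408*31+668)%997=355 h(394,384)=(394*31+384)%997=634 -> [355, 634]
  L3: h(355,634)=(355*31+634)%997=672 -> [672]
  root = 672 == target 672  ** MATCH **
Candidate C produces the target root.

Answer: C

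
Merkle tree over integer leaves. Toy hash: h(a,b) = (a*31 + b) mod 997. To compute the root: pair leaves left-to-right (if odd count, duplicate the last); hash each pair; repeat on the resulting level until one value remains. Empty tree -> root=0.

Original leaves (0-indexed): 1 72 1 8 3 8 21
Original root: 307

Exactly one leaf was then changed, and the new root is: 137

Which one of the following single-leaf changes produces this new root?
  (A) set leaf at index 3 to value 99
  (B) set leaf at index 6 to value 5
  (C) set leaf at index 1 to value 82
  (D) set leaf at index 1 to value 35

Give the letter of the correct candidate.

Original leaves: [1, 72, 1, 8, 3, 8, 21]
Target new root: 137
Try each candidate change and compute the resulting root:
Candidate A: set leaf[3] = 99 -> leaves = [1, 72, 1, 99, 3, 8, 21]
  L0: [1, 72, 1, 99, 3, 8, 21]
  L1: h(1,72)=(1*31+72)%997=103 h(1,99)=(1*31+99)%997=130 h(3,8)=(3*31+8)%997=101 h(21,21)=(21*31+21)%997=672 -> [103, 130, 101, 672]
  L2: h(103,130)=(103*31+130)%997=332 h(101,672)=(101*31+672)%997=812 -> [332, 812]
  L3: h(332,812)=(332*31+812)%997=137 -> [137]
  root = 137 == target 137  ** MATCH **
Candidate B: set leaf[6] = 5 -> leaves = [1, 72, 1, 8, 3, 8, 5]
  L0: [1, 72, 1, 8, 3, 8, 5]
  L1: h(1,72)=(1*31+72)%997=103 h(1,8)=(1*31+8)%997=39 h(3,8)=(3*31+8)%997=101 h(5,5)=(5*31+5)%997=160 -> [103, 39, 101, 160]
  L2: h(103,39)=(103*31+39)%997=241 h(101,160)=(101*31+160)%997=300 -> [241, 300]
  L3: h(241,300)=(241*31+300)%997=792 -> [792]
  root = 792 != target 137
Candidate C: set leaf[1] = 82 -> leaves = [1, 82, 1, 8, 3, 8, 21]
  L0: [1, 82, 1, 8, 3, 8, 21]
  L1: h(1,82)=(1*31+82)%997=113 h(1,8)=(1*31+8)%997=39 h(3,8)=(3*31+8)%997=101 h(21,21)=(21*31+21)%997=672 -> [113, 39, 101, 672]
  L2: h(113,39)=(113*31+39)%997=551 h(101,672)=(101*31+672)%997=812 -> [551, 812]
  L3: h(551,812)=(551*31+812)%997=944 -> [944]
  root = 944 != target 137
Candidate D: set leaf[1] = 35 -> leaves = [1, 35, 1, 8, 3, 8, 21]
  L0: [1, 35, 1, 8, 3, 8, 21]
  L1: h(1,35)=(1*31+35)%997=66 h(1,8)=(1*31+8)%997=39 h(3,8)=(3*31+8)%997=101 h(21,21)=(21*31+21)%997=672 -> [66, 39, 101, 672]
  L2: h(66,39)=(66*31+39)%997=91 h(101,672)=(101*31+672)%997=812 -> [91, 812]
  L3: h(91,812)=(91*31+812)%997=642 -> [642]
  root = 642 != target 137
Candidate A produces the target root.

Answer: A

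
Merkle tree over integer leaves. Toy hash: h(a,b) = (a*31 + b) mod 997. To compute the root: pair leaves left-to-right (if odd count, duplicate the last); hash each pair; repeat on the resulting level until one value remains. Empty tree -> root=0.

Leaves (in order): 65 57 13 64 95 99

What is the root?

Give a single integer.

Answer: 404

Derivation:
L0: [65, 57, 13, 64, 95, 99]
L1: h(65,57)=(65*31+57)%997=78 h(13,64)=(13*31+64)%997=467 h(95,99)=(95*31+99)%997=53 -> [78, 467, 53]
L2: h(78,467)=(78*31+467)%997=891 h(53,53)=(53*31+53)%997=699 -> [891, 699]
L3: h(891,699)=(891*31+699)%997=404 -> [404]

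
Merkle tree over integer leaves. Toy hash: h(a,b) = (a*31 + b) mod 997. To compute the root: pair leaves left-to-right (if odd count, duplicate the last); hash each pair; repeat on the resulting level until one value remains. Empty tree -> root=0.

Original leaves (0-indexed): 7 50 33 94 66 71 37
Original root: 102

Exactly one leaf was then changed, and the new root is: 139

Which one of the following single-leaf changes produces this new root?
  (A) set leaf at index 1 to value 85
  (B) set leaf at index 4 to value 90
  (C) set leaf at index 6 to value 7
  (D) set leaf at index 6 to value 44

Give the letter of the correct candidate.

Answer: C

Derivation:
Original leaves: [7, 50, 33, 94, 66, 71, 37]
Target new root: 139
Try each candidate change and compute the resulting root:
Candidate A: set leaf[1] = 85 -> leaves = [7, 85, 33, 94, 66, 71, 37]
  L0: [7, 85, 33, 94, 66, 71, 37]
  L1: h(7,85)=(7*31+85)%997=302 h(33,94)=(33*31+94)%997=120 h(66,71)=(66*31+71)%997=123 h(37,37)=(37*31+37)%997=187 -> [302, 120, 123, 187]
  L2: h(302,120)=(302*31+120)%997=509 h(123,187)=(123*31+187)%997=12 -> [509, 12]
  L3: h(509,12)=(509*31+12)%997=836 -> [836]
  root = 836 != target 139
Candidate B: set leaf[4] = 90 -> leaves = [7, 50, 33, 94, 90, 71, 37]
  L0: [7, 50, 33, 94, 90, 71, 37]
  L1: h(7,50)=(7*31+50)%997=267 h(33,94)=(33*31+94)%997=120 h(90,71)=(90*31+71)%997=867 h(37,37)=(37*31+37)%997=187 -> [267, 120, 867, 187]
  L2: h(267,120)=(267*31+120)%997=421 h(867,187)=(867*31+187)%997=145 -> [421, 145]
  L3: h(421,145)=(421*31+145)%997=235 -> [235]
  root = 235 != target 139
Candidate C: set leaf[6] = 7 -> leaves = [7, 50, 33, 94, 66, 71, 7]
  L0: [7, 50, 33, 94, 66, 71, 7]
  L1: h(7,50)=(7*31+50)%997=267 h(33,94)=(33*31+94)%997=120 h(66,71)=(66*31+71)%997=123 h(7,7)=(7*31+7)%997=224 -> [267, 120, 123, 224]
  L2: h(267,120)=(267*31+120)%997=421 h(123,224)=(123*31+224)%997=49 -> [421, 49]
  L3: h(421,49)=(421*31+49)%997=139 -> [139]
  root = 139 == target 139  ** MATCH **
Candidate D: set leaf[6] = 44 -> leaves = [7, 50, 33, 94, 66, 71, 44]
  L0: [7, 50, 33, 94, 66, 71, 44]
  L1: h(7,50)=(7*31+50)%997=267 h(33,94)=(33*31+94)%997=120 h(66,71)=(66*31+71)%997=123 h(44,44)=(44*31+44)%997=411 -> [267, 120, 123, 411]
  L2: h(267,120)=(267*31+120)%997=421 h(123,411)=(123*31+411)%997=236 -> [421, 236]
  L3: h(421,236)=(421*31+236)%997=326 -> [326]
  root = 326 != target 139
Candidate C produces the target root.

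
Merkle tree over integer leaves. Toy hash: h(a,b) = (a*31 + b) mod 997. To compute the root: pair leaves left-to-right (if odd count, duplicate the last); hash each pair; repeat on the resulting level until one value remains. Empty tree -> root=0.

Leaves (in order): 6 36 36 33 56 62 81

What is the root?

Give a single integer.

L0: [6, 36, 36, 33, 56, 62, 81]
L1: h(6,36)=(6*31+36)%997=222 h(36,33)=(36*31+33)%997=152 h(56,62)=(56*31+62)%997=801 h(81,81)=(81*31+81)%997=598 -> [222, 152, 801, 598]
L2: h(222,152)=(222*31+152)%997=55 h(801,598)=(801*31+598)%997=504 -> [55, 504]
L3: h(55,504)=(55*31+504)%997=215 -> [215]

Answer: 215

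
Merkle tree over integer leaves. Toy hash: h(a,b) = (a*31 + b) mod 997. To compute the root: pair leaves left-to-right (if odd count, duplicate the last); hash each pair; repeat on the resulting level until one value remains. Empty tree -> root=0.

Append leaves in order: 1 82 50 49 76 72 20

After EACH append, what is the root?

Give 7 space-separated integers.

Answer: 1 113 118 117 694 566 772

Derivation:
After append 1 (leaves=[1]):
  L0: [1]
  root=1
After append 82 (leaves=[1, 82]):
  L0: [1, 82]
  L1: h(1,82)=(1*31+82)%997=113 -> [113]
  root=113
After append 50 (leaves=[1, 82, 50]):
  L0: [1, 82, 50]
  L1: h(1,82)=(1*31+82)%997=113 h(50,50)=(50*31+50)%997=603 -> [113, 603]
  L2: h(113,603)=(113*31+603)%997=118 -> [118]
  root=118
After append 49 (leaves=[1, 82, 50, 49]):
  L0: [1, 82, 50, 49]
  L1: h(1,82)=(1*31+82)%997=113 h(50,49)=(50*31+49)%997=602 -> [113, 602]
  L2: h(113,602)=(113*31+602)%997=117 -> [117]
  root=117
After append 76 (leaves=[1, 82, 50, 49, 76]):
  L0: [1, 82, 50, 49, 76]
  L1: h(1,82)=(1*31+82)%997=113 h(50,49)=(50*31+49)%997=602 h(76,76)=(76*31+76)%997=438 -> [113, 602, 438]
  L2: h(113,602)=(113*31+602)%997=117 h(438,438)=(438*31+438)%997=58 -> [117, 58]
  L3: h(117,58)=(117*31+58)%997=694 -> [694]
  root=694
After append 72 (leaves=[1, 82, 50, 49, 76, 72]):
  L0: [1, 82, 50, 49, 76, 72]
  L1: h(1,82)=(1*31+82)%997=113 h(50,49)=(50*31+49)%997=602 h(76,72)=(76*31+72)%997=434 -> [113, 602, 434]
  L2: h(113,602)=(113*31+602)%997=117 h(434,434)=(434*31+434)%997=927 -> [117, 927]
  L3: h(117,927)=(117*31+927)%997=566 -> [566]
  root=566
After append 20 (leaves=[1, 82, 50, 49, 76, 72, 20]):
  L0: [1, 82, 50, 49, 76, 72, 20]
  L1: h(1,82)=(1*31+82)%997=113 h(50,49)=(50*31+49)%997=602 h(76,72)=(76*31+72)%997=434 h(20,20)=(20*31+20)%997=640 -> [113, 602, 434, 640]
  L2: h(113,602)=(113*31+602)%997=117 h(434,640)=(434*31+640)%997=136 -> [117, 136]
  L3: h(117,136)=(117*31+136)%997=772 -> [772]
  root=772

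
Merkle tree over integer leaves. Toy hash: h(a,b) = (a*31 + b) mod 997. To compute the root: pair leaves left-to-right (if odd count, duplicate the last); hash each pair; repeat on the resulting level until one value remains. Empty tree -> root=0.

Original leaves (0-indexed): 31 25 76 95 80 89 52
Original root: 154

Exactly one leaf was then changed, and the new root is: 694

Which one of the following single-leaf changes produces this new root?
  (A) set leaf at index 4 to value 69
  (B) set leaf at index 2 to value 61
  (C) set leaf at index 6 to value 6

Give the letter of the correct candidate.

Original leaves: [31, 25, 76, 95, 80, 89, 52]
Target new root: 694
Try each candidate change and compute the resulting root:
Candidate A: set leaf[4] = 69 -> leaves = [31, 25, 76, 95, 69, 89, 52]
  L0: [31, 25, 76, 95, 69, 89, 52]
  L1: h(31,25)=(31*31+25)%997=986 h(76,95)=(76*31+95)%997=457 h(69,89)=(69*31+89)%997=234 h(52,52)=(52*31+52)%997=667 -> [986, 457, 234, 667]
  L2: h(986,457)=(986*31+457)%997=116 h(234,667)=(234*31+667)%997=942 -> [116, 942]
  L3: h(116,942)=(116*31+942)%997=550 -> [550]
  root = 550 != target 694
Candidate B: set leaf[2] = 61 -> leaves = [31, 25, 61, 95, 80, 89, 52]
  L0: [31, 25, 61, 95, 80, 89, 52]
  L1: h(31,25)=(31*31+25)%997=986 h(61,95)=(61*31+95)%997=989 h(80,89)=(80*31+89)%997=575 h(52,52)=(52*31+52)%997=667 -> [986, 989, 575, 667]
  L2: h(986,989)=(986*31+989)%997=648 h(575,667)=(575*31+667)%997=546 -> [648, 546]
  L3: h(648,546)=(648*31+546)%997=694 -> [694]
  root = 694 == target 694  ** MATCH **
Candidate C: set leaf[6] = 6 -> leaves = [31, 25, 76, 95, 80, 89, 6]
  L0: [31, 25, 76, 95, 80, 89, 6]
  L1: h(31,25)=(31*31+25)%997=986 h(76,95)=(76*31+95)%997=457 h(80,89)=(80*31+89)%997=575 h(6,6)=(6*31+6)%997=192 -> [986, 457, 575, 192]
  L2: h(986,457)=(986*31+457)%997=116 h(575,192)=(575*31+192)%997=71 -> [116, 71]
  L3: h(116,71)=(116*31+71)%997=676 -> [676]
  root = 676 != target 694
Candidate B produces the target root.

Answer: B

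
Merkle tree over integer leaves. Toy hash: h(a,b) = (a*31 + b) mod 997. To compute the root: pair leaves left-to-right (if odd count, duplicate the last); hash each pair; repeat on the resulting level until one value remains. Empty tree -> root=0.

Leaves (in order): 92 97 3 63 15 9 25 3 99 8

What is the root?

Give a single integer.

Answer: 782

Derivation:
L0: [92, 97, 3, 63, 15, 9, 25, 3, 99, 8]
L1: h(92,97)=(92*31+97)%997=955 h(3,63)=(3*31+63)%997=156 h(15,9)=(15*31+9)%997=474 h(25,3)=(25*31+3)%997=778 h(99,8)=(99*31+8)%997=86 -> [955, 156, 474, 778, 86]
L2: h(955,156)=(955*31+156)%997=848 h(474,778)=(474*31+778)%997=517 h(86,86)=(86*31+86)%997=758 -> [848, 517, 758]
L3: h(848,517)=(848*31+517)%997=883 h(758,758)=(758*31+758)%997=328 -> [883, 328]
L4: h(883,328)=(883*31+328)%997=782 -> [782]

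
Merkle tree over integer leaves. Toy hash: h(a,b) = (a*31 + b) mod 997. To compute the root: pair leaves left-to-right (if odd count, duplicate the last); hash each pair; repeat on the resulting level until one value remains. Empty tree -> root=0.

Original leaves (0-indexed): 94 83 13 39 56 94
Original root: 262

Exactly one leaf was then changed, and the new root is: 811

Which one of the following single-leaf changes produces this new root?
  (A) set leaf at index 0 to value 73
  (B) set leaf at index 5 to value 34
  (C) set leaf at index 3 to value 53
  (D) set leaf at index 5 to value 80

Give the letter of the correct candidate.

Answer: D

Derivation:
Original leaves: [94, 83, 13, 39, 56, 94]
Target new root: 811
Try each candidate change and compute the resulting root:
Candidate A: set leaf[0] = 73 -> leaves = [73, 83, 13, 39, 56, 94]
  L0: [73, 83, 13, 39, 56, 94]
  L1: h(73,83)=(73*31+83)%997=352 h(13,39)=(13*31+39)%997=442 h(56,94)=(56*31+94)%997=833 -> [352, 442, 833]
  L2: h(352,442)=(352*31+442)%997=387 h(833,833)=(833*31+833)%997=734 -> [387, 734]
  L3: h(387,734)=(387*31+734)%997=767 -> [767]
  root = 767 != target 811
Candidate B: set leaf[5] = 34 -> leaves = [94, 83, 13, 39, 56, 34]
  L0: [94, 83, 13, 39, 56, 34]
  L1: h(94,83)=(94*31+83)%997=6 h(13,39)=(13*31+39)%997=442 h(56,34)=(56*31+34)%997=773 -> [6, 442, 773]
  L2: h(6,442)=(6*31+442)%997=628 h(773,773)=(773*31+773)%997=808 -> [628, 808]
  L3: h(628,808)=(628*31+808)%997=336 -> [336]
  root = 336 != target 811
Candidate C: set leaf[3] = 53 -> leaves = [94, 83, 13, 53, 56, 94]
  L0: [94, 83, 13, 53, 56, 94]
  L1: h(94,83)=(94*31+83)%997=6 h(13,53)=(13*31+53)%997=456 h(56,94)=(56*31+94)%997=833 -> [6, 456, 833]
  L2: h(6,456)=(6*31+456)%997=642 h(833,833)=(833*31+833)%997=734 -> [642, 734]
  L3: h(642,734)=(642*31+734)%997=696 -> [696]
  root = 696 != target 811
Candidate D: set leaf[5] = 80 -> leaves = [94, 83, 13, 39, 56, 80]
  L0: [94, 83, 13, 39, 56, 80]
  L1: h(94,83)=(94*31+83)%997=6 h(13,39)=(13*31+39)%997=442 h(56,80)=(56*31+80)%997=819 -> [6, 442, 819]
  L2: h(6,442)=(6*31+442)%997=628 h(819,819)=(819*31+819)%997=286 -> [628, 286]
  L3: h(628,286)=(628*31+286)%997=811 -> [811]
  root = 811 == target 811  ** MATCH **
Candidate D produces the target root.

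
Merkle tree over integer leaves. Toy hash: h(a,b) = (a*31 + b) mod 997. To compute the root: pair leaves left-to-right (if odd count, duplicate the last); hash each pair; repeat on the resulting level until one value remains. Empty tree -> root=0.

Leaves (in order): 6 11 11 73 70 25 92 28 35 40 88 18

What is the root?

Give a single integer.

L0: [6, 11, 11, 73, 70, 25, 92, 28, 35, 40, 88, 18]
L1: h(6,11)=(6*31+11)%997=197 h(11,73)=(11*31+73)%997=414 h(70,25)=(70*31+25)%997=201 h(92,28)=(92*31+28)%997=886 h(35,40)=(35*31+40)%997=128 h(88,18)=(88*31+18)%997=752 -> [197, 414, 201, 886, 128, 752]
L2: h(197,414)=(197*31+414)%997=539 h(201,886)=(201*31+886)%997=138 h(128,752)=(128*31+752)%997=732 -> [539, 138, 732]
L3: h(539,138)=(539*31+138)%997=895 h(732,732)=(732*31+732)%997=493 -> [895, 493]
L4: h(895,493)=(895*31+493)%997=322 -> [322]

Answer: 322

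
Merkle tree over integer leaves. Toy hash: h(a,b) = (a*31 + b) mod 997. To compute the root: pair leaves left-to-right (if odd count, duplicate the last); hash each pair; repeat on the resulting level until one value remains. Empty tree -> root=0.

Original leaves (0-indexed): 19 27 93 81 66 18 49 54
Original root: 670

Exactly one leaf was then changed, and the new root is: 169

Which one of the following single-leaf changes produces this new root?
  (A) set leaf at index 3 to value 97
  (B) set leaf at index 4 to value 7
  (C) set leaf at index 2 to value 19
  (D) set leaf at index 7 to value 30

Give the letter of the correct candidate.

Answer: A

Derivation:
Original leaves: [19, 27, 93, 81, 66, 18, 49, 54]
Target new root: 169
Try each candidate change and compute the resulting root:
Candidate A: set leaf[3] = 97 -> leaves = [19, 27, 93, 97, 66, 18, 49, 54]
  L0: [19, 27, 93, 97, 66, 18, 49, 54]
  L1: h(19,27)=(19*31+27)%997=616 h(93,97)=(93*31+97)%997=986 h(66,18)=(66*31+18)%997=70 h(49,54)=(49*31+54)%997=576 -> [616, 986, 70, 576]
  L2: h(616,986)=(616*31+986)%997=142 h(70,576)=(70*31+576)%997=752 -> [142, 752]
  L3: h(142,752)=(142*31+752)%997=169 -> [169]
  root = 169 == target 169  ** MATCH **
Candidate B: set leaf[4] = 7 -> leaves = [19, 27, 93, 81, 7, 18, 49, 54]
  L0: [19, 27, 93, 81, 7, 18, 49, 54]
  L1: h(19,27)=(19*31+27)%997=616 h(93,81)=(93*31+81)%997=970 h(7,18)=(7*31+18)%997=235 h(49,54)=(49*31+54)%997=576 -> [616, 970, 235, 576]
  L2: h(616,970)=(616*31+970)%997=126 h(235,576)=(235*31+576)%997=882 -> [126, 882]
  L3: h(126,882)=(126*31+882)%997=800 -> [800]
  root = 800 != target 169
Candidate C: set leaf[2] = 19 -> leaves = [19, 27, 19, 81, 66, 18, 49, 54]
  L0: [19, 27, 19, 81, 66, 18, 49, 54]
  L1: h(19,27)=(19*31+27)%997=616 h(19,81)=(19*31+81)%997=670 h(66,18)=(66*31+18)%997=70 h(49,54)=(49*31+54)%997=576 -> [616, 670, 70, 576]
  L2: h(616,670)=(616*31+670)%997=823 h(70,576)=(70*31+576)%997=752 -> [823, 752]
  L3: h(823,752)=(823*31+752)%997=343 -> [343]
  root = 343 != target 169
Candidate D: set leaf[7] = 30 -> leaves = [19, 27, 93, 81, 66, 18, 49, 30]
  L0: [19, 27, 93, 81, 66, 18, 49, 30]
  L1: h(19,27)=(19*31+27)%997=616 h(93,81)=(93*31+81)%997=970 h(66,18)=(66*31+18)%997=70 h(49,30)=(49*31+30)%997=552 -> [616, 970, 70, 552]
  L2: h(616,970)=(616*31+970)%997=126 h(70,552)=(70*31+552)%997=728 -> [126, 728]
  L3: h(126,728)=(126*31+728)%997=646 -> [646]
  root = 646 != target 169
Candidate A produces the target root.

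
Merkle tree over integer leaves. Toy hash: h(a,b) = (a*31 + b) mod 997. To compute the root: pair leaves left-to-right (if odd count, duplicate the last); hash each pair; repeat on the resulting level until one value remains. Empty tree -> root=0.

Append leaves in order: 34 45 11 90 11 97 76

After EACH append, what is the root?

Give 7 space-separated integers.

After append 34 (leaves=[34]):
  L0: [34]
  root=34
After append 45 (leaves=[34, 45]):
  L0: [34, 45]
  L1: h(34,45)=(34*31+45)%997=102 -> [102]
  root=102
After append 11 (leaves=[34, 45, 11]):
  L0: [34, 45, 11]
  L1: h(34,45)=(34*31+45)%997=102 h(11,11)=(11*31+11)%997=352 -> [102, 352]
  L2: h(102,352)=(102*31+352)%997=523 -> [523]
  root=523
After append 90 (leaves=[34, 45, 11, 90]):
  L0: [34, 45, 11, 90]
  L1: h(34,45)=(34*31+45)%997=102 h(11,90)=(11*31+90)%997=431 -> [102, 431]
  L2: h(102,431)=(102*31+431)%997=602 -> [602]
  root=602
After append 11 (leaves=[34, 45, 11, 90, 11]):
  L0: [34, 45, 11, 90, 11]
  L1: h(34,45)=(34*31+45)%997=102 h(11,90)=(11*31+90)%997=431 h(11,11)=(11*31+11)%997=352 -> [102, 431, 352]
  L2: h(102,431)=(102*31+431)%997=602 h(352,352)=(352*31+352)%997=297 -> [602, 297]
  L3: h(602,297)=(602*31+297)%997=16 -> [16]
  root=16
After append 97 (leaves=[34, 45, 11, 90, 11, 97]):
  L0: [34, 45, 11, 90, 11, 97]
  L1: h(34,45)=(34*31+45)%997=102 h(11,90)=(11*31+90)%997=431 h(11,97)=(11*31+97)%997=438 -> [102, 431, 438]
  L2: h(102,431)=(102*31+431)%997=602 h(438,438)=(438*31+438)%997=58 -> [602, 58]
  L3: h(602,58)=(602*31+58)%997=774 -> [774]
  root=774
After append 76 (leaves=[34, 45, 11, 90, 11, 97, 76]):
  L0: [34, 45, 11, 90, 11, 97, 76]
  L1: h(34,45)=(34*31+45)%997=102 h(11,90)=(11*31+90)%997=431 h(11,97)=(11*31+97)%997=438 h(76,76)=(76*31+76)%997=438 -> [102, 431, 438, 438]
  L2: h(102,431)=(102*31+431)%997=602 h(438,438)=(438*31+438)%997=58 -> [602, 58]
  L3: h(602,58)=(602*31+58)%997=774 -> [774]
  root=774

Answer: 34 102 523 602 16 774 774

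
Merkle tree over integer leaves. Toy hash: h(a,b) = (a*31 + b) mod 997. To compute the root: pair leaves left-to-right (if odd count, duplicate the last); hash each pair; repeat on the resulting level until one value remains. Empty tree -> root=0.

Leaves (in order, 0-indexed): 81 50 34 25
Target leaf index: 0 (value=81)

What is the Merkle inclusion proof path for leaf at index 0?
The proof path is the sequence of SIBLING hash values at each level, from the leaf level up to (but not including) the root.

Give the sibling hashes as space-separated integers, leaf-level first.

L0 (leaves): [81, 50, 34, 25], target index=0
L1: h(81,50)=(81*31+50)%997=567 [pair 0] h(34,25)=(34*31+25)%997=82 [pair 1] -> [567, 82]
  Sibling for proof at L0: 50
L2: h(567,82)=(567*31+82)%997=710 [pair 0] -> [710]
  Sibling for proof at L1: 82
Root: 710
Proof path (sibling hashes from leaf to root): [50, 82]

Answer: 50 82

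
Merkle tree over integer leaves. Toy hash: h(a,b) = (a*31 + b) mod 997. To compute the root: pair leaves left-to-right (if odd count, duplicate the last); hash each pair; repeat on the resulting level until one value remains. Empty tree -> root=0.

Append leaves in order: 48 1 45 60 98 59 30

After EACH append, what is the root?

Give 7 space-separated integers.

Answer: 48 492 740 755 129 875 732

Derivation:
After append 48 (leaves=[48]):
  L0: [48]
  root=48
After append 1 (leaves=[48, 1]):
  L0: [48, 1]
  L1: h(48,1)=(48*31+1)%997=492 -> [492]
  root=492
After append 45 (leaves=[48, 1, 45]):
  L0: [48, 1, 45]
  L1: h(48,1)=(48*31+1)%997=492 h(45,45)=(45*31+45)%997=443 -> [492, 443]
  L2: h(492,443)=(492*31+443)%997=740 -> [740]
  root=740
After append 60 (leaves=[48, 1, 45, 60]):
  L0: [48, 1, 45, 60]
  L1: h(48,1)=(48*31+1)%997=492 h(45,60)=(45*31+60)%997=458 -> [492, 458]
  L2: h(492,458)=(492*31+458)%997=755 -> [755]
  root=755
After append 98 (leaves=[48, 1, 45, 60, 98]):
  L0: [48, 1, 45, 60, 98]
  L1: h(48,1)=(48*31+1)%997=492 h(45,60)=(45*31+60)%997=458 h(98,98)=(98*31+98)%997=145 -> [492, 458, 145]
  L2: h(492,458)=(492*31+458)%997=755 h(145,145)=(145*31+145)%997=652 -> [755, 652]
  L3: h(755,652)=(755*31+652)%997=129 -> [129]
  root=129
After append 59 (leaves=[48, 1, 45, 60, 98, 59]):
  L0: [48, 1, 45, 60, 98, 59]
  L1: h(48,1)=(48*31+1)%997=492 h(45,60)=(45*31+60)%997=458 h(98,59)=(98*31+59)%997=106 -> [492, 458, 106]
  L2: h(492,458)=(492*31+458)%997=755 h(106,106)=(106*31+106)%997=401 -> [755, 401]
  L3: h(755,401)=(755*31+401)%997=875 -> [875]
  root=875
After append 30 (leaves=[48, 1, 45, 60, 98, 59, 30]):
  L0: [48, 1, 45, 60, 98, 59, 30]
  L1: h(48,1)=(48*31+1)%997=492 h(45,60)=(45*31+60)%997=458 h(98,59)=(98*31+59)%997=106 h(30,30)=(30*31+30)%997=960 -> [492, 458, 106, 960]
  L2: h(492,458)=(492*31+458)%997=755 h(106,960)=(106*31+960)%997=258 -> [755, 258]
  L3: h(755,258)=(755*31+258)%997=732 -> [732]
  root=732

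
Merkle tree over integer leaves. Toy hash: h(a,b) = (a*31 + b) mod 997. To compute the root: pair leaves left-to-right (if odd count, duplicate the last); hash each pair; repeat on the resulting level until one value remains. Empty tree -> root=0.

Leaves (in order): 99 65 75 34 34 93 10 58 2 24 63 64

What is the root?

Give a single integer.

L0: [99, 65, 75, 34, 34, 93, 10, 58, 2, 24, 63, 64]
L1: h(99,65)=(99*31+65)%997=143 h(75,34)=(75*31+34)%997=365 h(34,93)=(34*31+93)%997=150 h(10,58)=(10*31+58)%997=368 h(2,24)=(2*31+24)%997=86 h(63,64)=(63*31+64)%997=23 -> [143, 365, 150, 368, 86, 23]
L2: h(143,365)=(143*31+365)%997=810 h(150,368)=(150*31+368)%997=33 h(86,23)=(86*31+23)%997=695 -> [810, 33, 695]
L3: h(810,33)=(810*31+33)%997=218 h(695,695)=(695*31+695)%997=306 -> [218, 306]
L4: h(218,306)=(218*31+306)%997=85 -> [85]

Answer: 85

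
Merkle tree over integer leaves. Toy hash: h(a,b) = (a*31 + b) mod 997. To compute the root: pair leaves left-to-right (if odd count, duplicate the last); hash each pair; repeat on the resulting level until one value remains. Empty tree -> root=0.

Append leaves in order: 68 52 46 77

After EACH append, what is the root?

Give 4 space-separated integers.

After append 68 (leaves=[68]):
  L0: [68]
  root=68
After append 52 (leaves=[68, 52]):
  L0: [68, 52]
  L1: h(68,52)=(68*31+52)%997=166 -> [166]
  root=166
After append 46 (leaves=[68, 52, 46]):
  L0: [68, 52, 46]
  L1: h(68,52)=(68*31+52)%997=166 h(46,46)=(46*31+46)%997=475 -> [166, 475]
  L2: h(166,475)=(166*31+475)%997=636 -> [636]
  root=636
After append 77 (leaves=[68, 52, 46, 77]):
  L0: [68, 52, 46, 77]
  L1: h(68,52)=(68*31+52)%997=166 h(46,77)=(46*31+77)%997=506 -> [166, 506]
  L2: h(166,506)=(166*31+506)%997=667 -> [667]
  root=667

Answer: 68 166 636 667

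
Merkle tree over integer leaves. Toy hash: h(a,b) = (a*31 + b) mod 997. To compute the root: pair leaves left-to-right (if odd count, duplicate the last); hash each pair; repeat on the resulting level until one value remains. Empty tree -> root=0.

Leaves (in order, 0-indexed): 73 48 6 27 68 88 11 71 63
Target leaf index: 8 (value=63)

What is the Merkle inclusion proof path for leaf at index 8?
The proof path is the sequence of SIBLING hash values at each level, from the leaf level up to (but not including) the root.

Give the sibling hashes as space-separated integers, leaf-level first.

L0 (leaves): [73, 48, 6, 27, 68, 88, 11, 71, 63], target index=8
L1: h(73,48)=(73*31+48)%997=317 [pair 0] h(6,27)=(6*31+27)%997=213 [pair 1] h(68,88)=(68*31+88)%997=202 [pair 2] h(11,71)=(11*31+71)%997=412 [pair 3] h(63,63)=(63*31+63)%997=22 [pair 4] -> [317, 213, 202, 412, 22]
  Sibling for proof at L0: 63
L2: h(317,213)=(317*31+213)%997=70 [pair 0] h(202,412)=(202*31+412)%997=692 [pair 1] h(22,22)=(22*31+22)%997=704 [pair 2] -> [70, 692, 704]
  Sibling for proof at L1: 22
L3: h(70,692)=(70*31+692)%997=868 [pair 0] h(704,704)=(704*31+704)%997=594 [pair 1] -> [868, 594]
  Sibling for proof at L2: 704
L4: h(868,594)=(868*31+594)%997=583 [pair 0] -> [583]
  Sibling for proof at L3: 868
Root: 583
Proof path (sibling hashes from leaf to root): [63, 22, 704, 868]

Answer: 63 22 704 868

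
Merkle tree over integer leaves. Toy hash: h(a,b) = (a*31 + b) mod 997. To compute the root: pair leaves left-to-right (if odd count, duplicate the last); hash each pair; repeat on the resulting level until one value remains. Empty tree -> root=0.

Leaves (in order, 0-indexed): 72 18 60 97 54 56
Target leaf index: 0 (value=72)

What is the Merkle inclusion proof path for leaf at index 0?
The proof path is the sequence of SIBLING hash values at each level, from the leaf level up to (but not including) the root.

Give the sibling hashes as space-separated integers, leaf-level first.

Answer: 18 960 525

Derivation:
L0 (leaves): [72, 18, 60, 97, 54, 56], target index=0
L1: h(72,18)=(72*31+18)%997=256 [pair 0] h(60,97)=(60*31+97)%997=960 [pair 1] h(54,56)=(54*31+56)%997=733 [pair 2] -> [256, 960, 733]
  Sibling for proof at L0: 18
L2: h(256,960)=(256*31+960)%997=920 [pair 0] h(733,733)=(733*31+733)%997=525 [pair 1] -> [920, 525]
  Sibling for proof at L1: 960
L3: h(920,525)=(920*31+525)%997=132 [pair 0] -> [132]
  Sibling for proof at L2: 525
Root: 132
Proof path (sibling hashes from leaf to root): [18, 960, 525]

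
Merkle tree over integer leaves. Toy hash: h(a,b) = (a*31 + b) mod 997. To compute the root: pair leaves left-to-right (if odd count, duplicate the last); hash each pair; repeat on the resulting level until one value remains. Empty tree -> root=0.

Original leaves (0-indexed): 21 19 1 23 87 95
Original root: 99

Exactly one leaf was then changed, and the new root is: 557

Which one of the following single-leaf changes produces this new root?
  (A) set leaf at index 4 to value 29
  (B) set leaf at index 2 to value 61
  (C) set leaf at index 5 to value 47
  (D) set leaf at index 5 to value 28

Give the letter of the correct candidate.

Answer: C

Derivation:
Original leaves: [21, 19, 1, 23, 87, 95]
Target new root: 557
Try each candidate change and compute the resulting root:
Candidate A: set leaf[4] = 29 -> leaves = [21, 19, 1, 23, 29, 95]
  L0: [21, 19, 1, 23, 29, 95]
  L1: h(21,19)=(21*31+19)%997=670 h(1,23)=(1*31+23)%997=54 h(29,95)=(29*31+95)%997=994 -> [670, 54, 994]
  L2: h(670,54)=(670*31+54)%997=884 h(994,994)=(994*31+994)%997=901 -> [884, 901]
  L3: h(884,901)=(884*31+901)%997=389 -> [389]
  root = 389 != target 557
Candidate B: set leaf[2] = 61 -> leaves = [21, 19, 61, 23, 87, 95]
  L0: [21, 19, 61, 23, 87, 95]
  L1: h(21,19)=(21*31+19)%997=670 h(61,23)=(61*31+23)%997=917 h(87,95)=(87*31+95)%997=798 -> [670, 917, 798]
  L2: h(670,917)=(670*31+917)%997=750 h(798,798)=(798*31+798)%997=611 -> [750, 611]
  L3: h(750,611)=(750*31+611)%997=930 -> [930]
  root = 930 != target 557
Candidate C: set leaf[5] = 47 -> leaves = [21, 19, 1, 23, 87, 47]
  L0: [21, 19, 1, 23, 87, 47]
  L1: h(21,19)=(21*31+19)%997=670 h(1,23)=(1*31+23)%997=54 h(87,47)=(87*31+47)%997=750 -> [670, 54, 750]
  L2: h(670,54)=(670*31+54)%997=884 h(750,750)=(750*31+750)%997=72 -> [884, 72]
  L3: h(884,72)=(884*31+72)%997=557 -> [557]
  root = 557 == target 557  ** MATCH **
Candidate D: set leaf[5] = 28 -> leaves = [21, 19, 1, 23, 87, 28]
  L0: [21, 19, 1, 23, 87, 28]
  L1: h(21,19)=(21*31+19)%997=670 h(1,23)=(1*31+23)%997=54 h(87,28)=(87*31+28)%997=731 -> [670, 54, 731]
  L2: h(670,54)=(670*31+54)%997=884 h(731,731)=(731*31+731)%997=461 -> [884, 461]
  L3: h(884,461)=(884*31+461)%997=946 -> [946]
  root = 946 != target 557
Candidate C produces the target root.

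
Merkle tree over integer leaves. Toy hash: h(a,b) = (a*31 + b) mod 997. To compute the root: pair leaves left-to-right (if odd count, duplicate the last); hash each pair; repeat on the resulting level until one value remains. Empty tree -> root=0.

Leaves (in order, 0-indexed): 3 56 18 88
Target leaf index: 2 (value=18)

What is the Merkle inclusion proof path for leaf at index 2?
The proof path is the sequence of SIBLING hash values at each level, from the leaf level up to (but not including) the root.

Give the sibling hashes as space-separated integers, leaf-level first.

Answer: 88 149

Derivation:
L0 (leaves): [3, 56, 18, 88], target index=2
L1: h(3,56)=(3*31+56)%997=149 [pair 0] h(18,88)=(18*31+88)%997=646 [pair 1] -> [149, 646]
  Sibling for proof at L0: 88
L2: h(149,646)=(149*31+646)%997=280 [pair 0] -> [280]
  Sibling for proof at L1: 149
Root: 280
Proof path (sibling hashes from leaf to root): [88, 149]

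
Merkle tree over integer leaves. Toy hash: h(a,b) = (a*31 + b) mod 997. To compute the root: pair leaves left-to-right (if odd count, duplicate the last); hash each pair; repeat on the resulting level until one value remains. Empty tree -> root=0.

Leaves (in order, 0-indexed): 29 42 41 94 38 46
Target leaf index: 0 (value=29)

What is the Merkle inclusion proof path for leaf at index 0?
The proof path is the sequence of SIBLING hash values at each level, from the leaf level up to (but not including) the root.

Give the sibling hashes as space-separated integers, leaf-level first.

Answer: 42 368 285

Derivation:
L0 (leaves): [29, 42, 41, 94, 38, 46], target index=0
L1: h(29,42)=(29*31+42)%997=941 [pair 0] h(41,94)=(41*31+94)%997=368 [pair 1] h(38,46)=(38*31+46)%997=227 [pair 2] -> [941, 368, 227]
  Sibling for proof at L0: 42
L2: h(941,368)=(941*31+368)%997=626 [pair 0] h(227,227)=(227*31+227)%997=285 [pair 1] -> [626, 285]
  Sibling for proof at L1: 368
L3: h(626,285)=(626*31+285)%997=748 [pair 0] -> [748]
  Sibling for proof at L2: 285
Root: 748
Proof path (sibling hashes from leaf to root): [42, 368, 285]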